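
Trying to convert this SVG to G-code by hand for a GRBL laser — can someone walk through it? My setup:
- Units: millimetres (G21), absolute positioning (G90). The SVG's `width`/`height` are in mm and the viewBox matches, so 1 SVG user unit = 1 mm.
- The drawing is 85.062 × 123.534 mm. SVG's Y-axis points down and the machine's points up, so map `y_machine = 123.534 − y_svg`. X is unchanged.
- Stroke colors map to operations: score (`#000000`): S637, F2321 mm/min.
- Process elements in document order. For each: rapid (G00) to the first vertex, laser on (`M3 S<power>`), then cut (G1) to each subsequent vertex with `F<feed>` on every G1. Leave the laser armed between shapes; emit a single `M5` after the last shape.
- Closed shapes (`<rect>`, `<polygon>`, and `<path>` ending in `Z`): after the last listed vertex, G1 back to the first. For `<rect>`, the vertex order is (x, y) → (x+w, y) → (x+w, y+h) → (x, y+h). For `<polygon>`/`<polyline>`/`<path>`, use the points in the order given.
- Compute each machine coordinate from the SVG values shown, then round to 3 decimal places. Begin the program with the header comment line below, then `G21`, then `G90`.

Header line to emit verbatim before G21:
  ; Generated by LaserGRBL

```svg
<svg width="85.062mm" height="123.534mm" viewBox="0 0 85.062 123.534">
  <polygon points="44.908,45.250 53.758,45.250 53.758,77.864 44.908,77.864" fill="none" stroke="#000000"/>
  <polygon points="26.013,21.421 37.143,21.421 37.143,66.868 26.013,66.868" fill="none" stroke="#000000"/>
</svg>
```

; Generated by LaserGRBL
G21
G90
G00 X44.908 Y78.284
M3 S637
G1 X53.758 Y78.284 F2321
G1 X53.758 Y45.670 F2321
G1 X44.908 Y45.670 F2321
G1 X44.908 Y78.284 F2321
G00 X26.013 Y102.113
M3 S637
G1 X37.143 Y102.113 F2321
G1 X37.143 Y56.666 F2321
G1 X26.013 Y56.666 F2321
G1 X26.013 Y102.113 F2321
M5

viewBox `0 0 85.062 123.534` with mm width/height → 1 unit = 1 mm. Flip: y_m = 123.534 − y_svg.

**Shape 1** — `<polygon>` rectangle, stroke `#000000` → score (S637, F2321). Machine vertices: (44.908,78.284) → (53.758,78.284) → (53.758,45.670) → (44.908,45.670) → (44.908,78.284). Closed: final G1 returns to the first vertex.

**Shape 2** — `<polygon>` rectangle, stroke `#000000` → score (S637, F2321). Machine vertices: (26.013,102.113) → (37.143,102.113) → (37.143,56.666) → (26.013,56.666) → (26.013,102.113). Closed: final G1 returns to the first vertex.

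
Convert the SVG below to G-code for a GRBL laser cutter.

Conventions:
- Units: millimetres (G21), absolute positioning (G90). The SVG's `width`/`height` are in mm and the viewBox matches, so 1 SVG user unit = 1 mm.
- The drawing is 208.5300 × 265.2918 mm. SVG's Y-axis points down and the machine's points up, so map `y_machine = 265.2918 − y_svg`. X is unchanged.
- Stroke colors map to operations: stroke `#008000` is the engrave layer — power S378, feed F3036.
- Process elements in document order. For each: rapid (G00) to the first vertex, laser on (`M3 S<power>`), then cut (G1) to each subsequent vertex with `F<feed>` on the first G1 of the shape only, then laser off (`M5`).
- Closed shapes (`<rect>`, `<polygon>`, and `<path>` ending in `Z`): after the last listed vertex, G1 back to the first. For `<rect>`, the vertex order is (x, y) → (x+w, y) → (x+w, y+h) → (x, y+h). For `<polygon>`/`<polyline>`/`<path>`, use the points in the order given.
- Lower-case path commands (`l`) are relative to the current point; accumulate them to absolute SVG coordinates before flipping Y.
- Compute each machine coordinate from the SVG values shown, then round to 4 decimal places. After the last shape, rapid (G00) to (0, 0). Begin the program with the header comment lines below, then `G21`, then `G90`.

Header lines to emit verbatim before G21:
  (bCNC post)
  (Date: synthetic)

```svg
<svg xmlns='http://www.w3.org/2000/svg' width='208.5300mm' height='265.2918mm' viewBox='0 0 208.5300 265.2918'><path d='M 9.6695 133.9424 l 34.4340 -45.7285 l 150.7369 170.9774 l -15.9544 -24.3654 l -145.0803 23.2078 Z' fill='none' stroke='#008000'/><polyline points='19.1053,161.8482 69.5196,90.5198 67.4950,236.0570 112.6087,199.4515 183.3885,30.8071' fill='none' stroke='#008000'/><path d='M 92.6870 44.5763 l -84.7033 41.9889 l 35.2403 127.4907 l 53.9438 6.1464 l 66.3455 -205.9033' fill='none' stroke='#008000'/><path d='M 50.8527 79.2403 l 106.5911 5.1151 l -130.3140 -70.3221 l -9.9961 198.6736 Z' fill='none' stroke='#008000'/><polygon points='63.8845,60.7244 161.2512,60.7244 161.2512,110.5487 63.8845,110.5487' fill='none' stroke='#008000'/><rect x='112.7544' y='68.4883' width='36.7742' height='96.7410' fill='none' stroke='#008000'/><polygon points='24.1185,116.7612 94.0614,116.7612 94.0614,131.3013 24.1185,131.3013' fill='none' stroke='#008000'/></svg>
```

(bCNC post)
(Date: synthetic)
G21
G90
G00 X9.6695 Y131.3494
M3 S378
G1 X44.1035 Y177.0779 F3036
G1 X194.8404 Y6.1005
G1 X178.8860 Y30.4659
G1 X33.8057 Y7.2581
G1 X9.6695 Y131.3494
M5
G00 X19.1053 Y103.4436
M3 S378
G1 X69.5196 Y174.7720 F3036
G1 X67.4950 Y29.2348
G1 X112.6087 Y65.8403
G1 X183.3885 Y234.4847
M5
G00 X92.6870 Y220.7155
M3 S378
G1 X7.9837 Y178.7266 F3036
G1 X43.2240 Y51.2359
G1 X97.1678 Y45.0895
G1 X163.5133 Y250.9928
M5
G00 X50.8527 Y186.0515
M3 S378
G1 X157.4438 Y180.9364 F3036
G1 X27.1298 Y251.2585
G1 X17.1337 Y52.5849
G1 X50.8527 Y186.0515
M5
G00 X63.8845 Y204.5674
M3 S378
G1 X161.2512 Y204.5674 F3036
G1 X161.2512 Y154.7431
G1 X63.8845 Y154.7431
G1 X63.8845 Y204.5674
M5
G00 X112.7544 Y196.8035
M3 S378
G1 X149.5286 Y196.8035 F3036
G1 X149.5286 Y100.0625
G1 X112.7544 Y100.0625
G1 X112.7544 Y196.8035
M5
G00 X24.1185 Y148.5306
M3 S378
G1 X94.0614 Y148.5306 F3036
G1 X94.0614 Y133.9905
G1 X24.1185 Y133.9905
G1 X24.1185 Y148.5306
M5
G00 X0.0000 Y0.0000

viewBox `0 0 208.5300 265.2918` with mm width/height → 1 unit = 1 mm. Flip: y_m = 265.2918 − y_svg.

**Shape 1** — `<path>` closed polygon, stroke `#008000` → engrave (S378, F3036). Machine vertices: (9.6695,131.3494) → (44.1035,177.0779) → (194.8404,6.1005) → (178.8860,30.4659) → (33.8057,7.2581) → (9.6695,131.3494). Closed: final G1 returns to the first vertex.

**Shape 2** — `<polyline>` open polyline, stroke `#008000` → engrave (S378, F3036). Machine vertices: (19.1053,103.4436) → (69.5196,174.7720) → (67.4950,29.2348) → (112.6087,65.8403) → (183.3885,234.4847). Open path.

**Shape 3** — `<path>` open polyline, stroke `#008000` → engrave (S378, F3036). Machine vertices: (92.6870,220.7155) → (7.9837,178.7266) → (43.2240,51.2359) → (97.1678,45.0895) → (163.5133,250.9928). Open path.

**Shape 4** — `<path>` closed polygon, stroke `#008000` → engrave (S378, F3036). Machine vertices: (50.8527,186.0515) → (157.4438,180.9364) → (27.1298,251.2585) → (17.1337,52.5849) → (50.8527,186.0515). Closed: final G1 returns to the first vertex.

**Shape 5** — `<polygon>` rectangle, stroke `#008000` → engrave (S378, F3036). Machine vertices: (63.8845,204.5674) → (161.2512,204.5674) → (161.2512,154.7431) → (63.8845,154.7431) → (63.8845,204.5674). Closed: final G1 returns to the first vertex.

**Shape 6** — `<rect>` rectangle, stroke `#008000` → engrave (S378, F3036). Machine vertices: (112.7544,196.8035) → (149.5286,196.8035) → (149.5286,100.0625) → (112.7544,100.0625) → (112.7544,196.8035). Closed: final G1 returns to the first vertex.

**Shape 7** — `<polygon>` rectangle, stroke `#008000` → engrave (S378, F3036). Machine vertices: (24.1185,148.5306) → (94.0614,148.5306) → (94.0614,133.9905) → (24.1185,133.9905) → (24.1185,148.5306). Closed: final G1 returns to the first vertex.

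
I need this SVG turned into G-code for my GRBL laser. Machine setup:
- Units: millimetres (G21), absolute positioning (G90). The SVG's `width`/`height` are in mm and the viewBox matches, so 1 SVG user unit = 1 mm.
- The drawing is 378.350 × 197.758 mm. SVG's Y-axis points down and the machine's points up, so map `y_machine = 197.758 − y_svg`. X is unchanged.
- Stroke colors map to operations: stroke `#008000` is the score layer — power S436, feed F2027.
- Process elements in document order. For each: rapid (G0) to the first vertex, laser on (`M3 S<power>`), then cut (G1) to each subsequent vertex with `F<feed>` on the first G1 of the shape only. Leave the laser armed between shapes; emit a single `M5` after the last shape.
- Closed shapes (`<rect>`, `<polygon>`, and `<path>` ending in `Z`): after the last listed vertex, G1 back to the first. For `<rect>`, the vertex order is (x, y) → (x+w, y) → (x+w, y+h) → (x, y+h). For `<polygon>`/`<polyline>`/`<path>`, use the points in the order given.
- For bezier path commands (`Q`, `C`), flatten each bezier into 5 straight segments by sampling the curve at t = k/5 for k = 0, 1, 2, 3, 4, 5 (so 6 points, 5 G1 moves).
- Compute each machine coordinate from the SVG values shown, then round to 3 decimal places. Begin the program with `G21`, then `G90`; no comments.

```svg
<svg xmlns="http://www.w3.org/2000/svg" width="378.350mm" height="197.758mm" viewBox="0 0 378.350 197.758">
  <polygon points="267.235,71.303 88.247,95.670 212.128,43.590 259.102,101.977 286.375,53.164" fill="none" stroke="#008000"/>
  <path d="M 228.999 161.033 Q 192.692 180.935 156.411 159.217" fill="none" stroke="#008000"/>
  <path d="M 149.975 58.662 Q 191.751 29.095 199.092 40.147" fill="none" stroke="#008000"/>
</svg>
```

G21
G90
G0 X267.235 Y126.455
M3 S436
G1 X88.247 Y102.088 F2027
G1 X212.128 Y154.168
G1 X259.102 Y95.781
G1 X286.375 Y144.594
G1 X267.235 Y126.455
G0 X228.999 Y36.725
M3 S436
G1 X214.477 Y30.429 F2027
G1 X199.958 Y27.463
G1 X185.440 Y27.826
G1 X170.924 Y31.519
G1 X156.411 Y38.541
G0 X149.975 Y139.096
M3 S436
G1 X165.308 Y149.298 F2027
G1 X177.886 Y156.251
G1 X187.710 Y159.954
G1 X194.778 Y160.407
G1 X199.092 Y157.611
M5

Since the viewBox matches the mm dimensions, user units are millimetres directly. The only transform is the Y-flip y_m = 197.758 − y_svg.

Shape 1 is a closed polygon drawn with `<polygon>`. Its stroke #008000 means score at S436, F2027. After flipping Y the toolpath is (267.235,126.455) → (88.247,102.088) → (212.128,154.168) → (259.102,95.781) → (286.375,144.594) → (267.235,126.455), returning to the start.

Shape 2 is a quadratic bezier drawn with `<path>`. Its stroke #008000 means score at S436, F2027. After flipping Y the toolpath is (228.999,36.725) → (214.477,30.429) → (199.958,27.463) → (185.440,27.826) → (170.924,31.519) → (156.411,38.541).

Shape 3 is a quadratic bezier drawn with `<path>`. Its stroke #008000 means score at S436, F2027. After flipping Y the toolpath is (149.975,139.096) → (165.308,149.298) → (177.886,156.251) → (187.710,159.954) → (194.778,160.407) → (199.092,157.611).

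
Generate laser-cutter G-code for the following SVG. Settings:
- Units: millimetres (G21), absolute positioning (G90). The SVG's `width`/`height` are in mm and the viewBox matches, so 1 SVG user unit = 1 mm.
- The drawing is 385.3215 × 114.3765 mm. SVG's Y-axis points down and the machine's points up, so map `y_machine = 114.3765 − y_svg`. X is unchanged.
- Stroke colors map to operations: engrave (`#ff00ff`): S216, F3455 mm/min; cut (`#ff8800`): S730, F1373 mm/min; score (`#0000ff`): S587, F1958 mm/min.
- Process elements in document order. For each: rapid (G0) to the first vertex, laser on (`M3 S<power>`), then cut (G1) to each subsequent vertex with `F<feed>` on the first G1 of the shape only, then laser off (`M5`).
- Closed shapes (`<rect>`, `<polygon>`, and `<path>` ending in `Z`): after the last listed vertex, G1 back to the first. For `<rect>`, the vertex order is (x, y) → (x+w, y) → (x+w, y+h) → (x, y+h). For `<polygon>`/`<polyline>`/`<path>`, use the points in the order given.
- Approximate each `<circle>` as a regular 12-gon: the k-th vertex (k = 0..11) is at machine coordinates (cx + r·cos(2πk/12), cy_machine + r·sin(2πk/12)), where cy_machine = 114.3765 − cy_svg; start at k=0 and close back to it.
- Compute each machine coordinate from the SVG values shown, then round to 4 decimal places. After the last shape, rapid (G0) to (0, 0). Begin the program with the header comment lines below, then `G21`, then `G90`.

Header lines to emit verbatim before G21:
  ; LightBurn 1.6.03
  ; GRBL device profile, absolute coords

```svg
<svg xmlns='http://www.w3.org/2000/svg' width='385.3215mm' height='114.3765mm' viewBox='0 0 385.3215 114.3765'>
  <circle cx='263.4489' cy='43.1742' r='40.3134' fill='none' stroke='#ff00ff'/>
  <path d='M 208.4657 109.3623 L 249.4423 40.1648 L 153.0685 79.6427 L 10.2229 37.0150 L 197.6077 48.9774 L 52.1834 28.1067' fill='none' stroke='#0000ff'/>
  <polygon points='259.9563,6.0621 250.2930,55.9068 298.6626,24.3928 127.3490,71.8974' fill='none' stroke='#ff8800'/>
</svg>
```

; LightBurn 1.6.03
; GRBL device profile, absolute coords
G21
G90
G0 X303.7623 Y71.2023
M3 S216
G1 X298.3613 Y91.3590 F3455
G1 X283.6056 Y106.1147
G1 X263.4489 Y111.5157
G1 X243.2922 Y106.1147
G1 X228.5365 Y91.3590
G1 X223.1355 Y71.2023
G1 X228.5365 Y51.0456
G1 X243.2922 Y36.2899
G1 X263.4489 Y30.8889
G1 X283.6056 Y36.2899
G1 X298.3613 Y51.0456
G1 X303.7623 Y71.2023
M5
G0 X208.4657 Y5.0142
M3 S587
G1 X249.4423 Y74.2117 F1958
G1 X153.0685 Y34.7338
G1 X10.2229 Y77.3615
G1 X197.6077 Y65.3991
G1 X52.1834 Y86.2698
M5
G0 X259.9563 Y108.3144
M3 S730
G1 X250.2930 Y58.4697 F1373
G1 X298.6626 Y89.9837
G1 X127.3490 Y42.4791
G1 X259.9563 Y108.3144
M5
G0 X0.0000 Y0.0000

1 u = 1 mm; y_m = 114.3765 − y.

[1] `<circle>` circle, #ff00ff→engrave S216 F3455: (303.7623,71.2023) → (298.3613,91.3590) → (283.6056,106.1147) → (263.4489,111.5157) → (243.2922,106.1147) → (228.5365,91.3590) → (223.1355,71.2023) → (228.5365,51.0456) → (243.2922,36.2899) → (263.4489,30.8889) → (283.6056,36.2899) → (298.3613,51.0456) → (303.7623,71.2023) (closed)

[2] `<path>` open polyline, #0000ff→score S587 F1958: (208.4657,5.0142) → (249.4423,74.2117) → (153.0685,34.7338) → (10.2229,77.3615) → (197.6077,65.3991) → (52.1834,86.2698)

[3] `<polygon>` closed polygon, #ff8800→cut S730 F1373: (259.9563,108.3144) → (250.2930,58.4697) → (298.6626,89.9837) → (127.3490,42.4791) → (259.9563,108.3144) (closed)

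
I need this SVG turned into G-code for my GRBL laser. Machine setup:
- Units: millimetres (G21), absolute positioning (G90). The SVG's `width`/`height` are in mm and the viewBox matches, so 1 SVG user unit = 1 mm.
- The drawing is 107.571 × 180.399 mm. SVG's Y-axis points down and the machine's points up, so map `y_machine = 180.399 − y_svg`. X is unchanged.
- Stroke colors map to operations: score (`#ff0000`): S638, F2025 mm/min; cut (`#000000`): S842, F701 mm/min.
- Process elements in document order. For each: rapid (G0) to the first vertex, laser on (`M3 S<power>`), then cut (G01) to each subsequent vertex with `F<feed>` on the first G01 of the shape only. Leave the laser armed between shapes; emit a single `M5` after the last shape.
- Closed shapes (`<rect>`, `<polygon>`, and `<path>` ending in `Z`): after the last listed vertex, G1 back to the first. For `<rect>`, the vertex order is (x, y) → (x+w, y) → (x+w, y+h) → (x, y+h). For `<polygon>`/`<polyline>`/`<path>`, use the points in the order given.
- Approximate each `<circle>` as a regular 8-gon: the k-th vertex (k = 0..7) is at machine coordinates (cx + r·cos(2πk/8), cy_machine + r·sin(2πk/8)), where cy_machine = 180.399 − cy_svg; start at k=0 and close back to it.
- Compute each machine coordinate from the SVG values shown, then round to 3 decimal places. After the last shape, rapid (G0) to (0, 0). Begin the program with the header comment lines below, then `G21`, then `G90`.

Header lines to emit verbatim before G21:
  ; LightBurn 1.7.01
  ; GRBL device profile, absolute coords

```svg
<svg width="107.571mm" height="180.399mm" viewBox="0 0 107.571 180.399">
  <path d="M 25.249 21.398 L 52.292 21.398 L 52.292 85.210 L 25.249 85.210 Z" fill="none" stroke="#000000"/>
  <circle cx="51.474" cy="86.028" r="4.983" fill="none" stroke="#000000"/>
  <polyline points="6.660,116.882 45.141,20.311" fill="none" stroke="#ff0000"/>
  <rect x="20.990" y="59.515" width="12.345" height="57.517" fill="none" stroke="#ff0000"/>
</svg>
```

1 u = 1 mm; y_m = 180.399 − y.

[1] `<path>` rectangle, #000000→cut S842 F701: (25.249,159.001) → (52.292,159.001) → (52.292,95.189) → (25.249,95.189) → (25.249,159.001) (closed)

[2] `<circle>` circle, #000000→cut S842 F701: (56.457,94.371) → (54.998,97.895) → (51.474,99.354) → (47.950,97.895) → (46.491,94.371) → (47.950,90.847) → (51.474,89.388) → (54.998,90.847) → (56.457,94.371) (closed)

[3] `<polyline>` line segment, #ff0000→score S638 F2025: (6.660,63.517) → (45.141,160.088)

[4] `<rect>` rectangle, #ff0000→score S638 F2025: (20.990,120.884) → (33.335,120.884) → (33.335,63.367) → (20.990,63.367) → (20.990,120.884) (closed)

; LightBurn 1.7.01
; GRBL device profile, absolute coords
G21
G90
G0 X25.249 Y159.001
M3 S842
G01 X52.292 Y159.001 F701
G01 X52.292 Y95.189
G01 X25.249 Y95.189
G01 X25.249 Y159.001
G0 X56.457 Y94.371
M3 S842
G01 X54.998 Y97.895 F701
G01 X51.474 Y99.354
G01 X47.950 Y97.895
G01 X46.491 Y94.371
G01 X47.950 Y90.847
G01 X51.474 Y89.388
G01 X54.998 Y90.847
G01 X56.457 Y94.371
G0 X6.660 Y63.517
M3 S638
G01 X45.141 Y160.088 F2025
G0 X20.990 Y120.884
M3 S638
G01 X33.335 Y120.884 F2025
G01 X33.335 Y63.367
G01 X20.990 Y63.367
G01 X20.990 Y120.884
M5
G0 X0.000 Y0.000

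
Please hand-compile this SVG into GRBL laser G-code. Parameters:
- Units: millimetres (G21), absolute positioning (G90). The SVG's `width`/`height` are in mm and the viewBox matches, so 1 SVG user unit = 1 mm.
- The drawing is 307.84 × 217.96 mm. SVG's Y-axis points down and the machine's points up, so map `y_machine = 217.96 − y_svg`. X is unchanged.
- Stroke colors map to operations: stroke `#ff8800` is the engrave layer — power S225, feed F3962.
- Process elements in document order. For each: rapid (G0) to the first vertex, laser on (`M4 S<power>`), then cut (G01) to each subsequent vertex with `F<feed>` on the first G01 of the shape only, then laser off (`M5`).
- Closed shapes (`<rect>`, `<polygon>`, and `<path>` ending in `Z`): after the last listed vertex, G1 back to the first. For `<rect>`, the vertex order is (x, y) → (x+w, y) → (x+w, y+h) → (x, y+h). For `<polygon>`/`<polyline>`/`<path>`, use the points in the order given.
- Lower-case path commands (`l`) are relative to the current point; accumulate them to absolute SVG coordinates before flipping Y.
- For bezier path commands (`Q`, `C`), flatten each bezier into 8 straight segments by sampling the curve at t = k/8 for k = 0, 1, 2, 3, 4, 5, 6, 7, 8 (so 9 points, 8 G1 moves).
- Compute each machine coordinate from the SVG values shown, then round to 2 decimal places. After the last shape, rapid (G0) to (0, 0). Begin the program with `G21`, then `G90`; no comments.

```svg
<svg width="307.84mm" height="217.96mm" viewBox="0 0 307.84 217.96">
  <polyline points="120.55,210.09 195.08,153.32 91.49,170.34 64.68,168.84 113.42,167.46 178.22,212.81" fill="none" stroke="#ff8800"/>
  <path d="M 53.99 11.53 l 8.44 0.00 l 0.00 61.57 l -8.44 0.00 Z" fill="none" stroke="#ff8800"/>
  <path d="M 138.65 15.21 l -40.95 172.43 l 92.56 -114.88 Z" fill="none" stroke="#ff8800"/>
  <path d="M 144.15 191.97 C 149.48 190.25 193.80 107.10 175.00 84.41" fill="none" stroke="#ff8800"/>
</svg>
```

G21
G90
G0 X120.55 Y7.87
M4 S225
G01 X195.08 Y64.64 F3962
G01 X91.49 Y47.62
G01 X64.68 Y49.12
G01 X113.42 Y50.50
G01 X178.22 Y5.15
M5
G0 X53.99 Y206.43
M4 S225
G01 X62.43 Y206.43 F3962
G01 X62.43 Y144.86
G01 X53.99 Y144.86
G01 X53.99 Y206.43
M5
G0 X138.65 Y202.75
M4 S225
G01 X97.70 Y30.32 F3962
G01 X190.26 Y145.20
G01 X138.65 Y202.75
M5
G0 X144.15 Y25.99
M4 S225
G01 X147.78 Y30.17 F3962
G01 X153.86 Y40.33
G01 X161.21 Y54.80
G01 X168.62 Y71.91
G01 X174.91 Y90.00
G01 X178.86 Y107.41
G01 X179.29 Y122.48
G01 X175.00 Y133.55
M5
G0 X0.00 Y0.00

Since the viewBox matches the mm dimensions, user units are millimetres directly. The only transform is the Y-flip y_m = 217.96 − y_svg.

Shape 1 is a open polyline drawn with `<polyline>`. Its stroke #ff8800 means engrave at S225, F3962. After flipping Y the toolpath is (120.55,7.87) → (195.08,64.64) → (91.49,47.62) → (64.68,49.12) → (113.42,50.50) → (178.22,5.15).

Shape 2 is a rectangle drawn with `<path>`. Its stroke #ff8800 means engrave at S225, F3962. After flipping Y the toolpath is (53.99,206.43) → (62.43,206.43) → (62.43,144.86) → (53.99,144.86) → (53.99,206.43), returning to the start.

Shape 3 is a closed polygon drawn with `<path>`. Its stroke #ff8800 means engrave at S225, F3962. After flipping Y the toolpath is (138.65,202.75) → (97.70,30.32) → (190.26,145.20) → (138.65,202.75), returning to the start.

Shape 4 is a cubic bezier drawn with `<path>`. Its stroke #ff8800 means engrave at S225, F3962. After flipping Y the toolpath is (144.15,25.99) → (147.78,30.17) → (153.86,40.33) → (161.21,54.80) → (168.62,71.91) → (174.91,90.00) → (178.86,107.41) → (179.29,122.48) → (175.00,133.55).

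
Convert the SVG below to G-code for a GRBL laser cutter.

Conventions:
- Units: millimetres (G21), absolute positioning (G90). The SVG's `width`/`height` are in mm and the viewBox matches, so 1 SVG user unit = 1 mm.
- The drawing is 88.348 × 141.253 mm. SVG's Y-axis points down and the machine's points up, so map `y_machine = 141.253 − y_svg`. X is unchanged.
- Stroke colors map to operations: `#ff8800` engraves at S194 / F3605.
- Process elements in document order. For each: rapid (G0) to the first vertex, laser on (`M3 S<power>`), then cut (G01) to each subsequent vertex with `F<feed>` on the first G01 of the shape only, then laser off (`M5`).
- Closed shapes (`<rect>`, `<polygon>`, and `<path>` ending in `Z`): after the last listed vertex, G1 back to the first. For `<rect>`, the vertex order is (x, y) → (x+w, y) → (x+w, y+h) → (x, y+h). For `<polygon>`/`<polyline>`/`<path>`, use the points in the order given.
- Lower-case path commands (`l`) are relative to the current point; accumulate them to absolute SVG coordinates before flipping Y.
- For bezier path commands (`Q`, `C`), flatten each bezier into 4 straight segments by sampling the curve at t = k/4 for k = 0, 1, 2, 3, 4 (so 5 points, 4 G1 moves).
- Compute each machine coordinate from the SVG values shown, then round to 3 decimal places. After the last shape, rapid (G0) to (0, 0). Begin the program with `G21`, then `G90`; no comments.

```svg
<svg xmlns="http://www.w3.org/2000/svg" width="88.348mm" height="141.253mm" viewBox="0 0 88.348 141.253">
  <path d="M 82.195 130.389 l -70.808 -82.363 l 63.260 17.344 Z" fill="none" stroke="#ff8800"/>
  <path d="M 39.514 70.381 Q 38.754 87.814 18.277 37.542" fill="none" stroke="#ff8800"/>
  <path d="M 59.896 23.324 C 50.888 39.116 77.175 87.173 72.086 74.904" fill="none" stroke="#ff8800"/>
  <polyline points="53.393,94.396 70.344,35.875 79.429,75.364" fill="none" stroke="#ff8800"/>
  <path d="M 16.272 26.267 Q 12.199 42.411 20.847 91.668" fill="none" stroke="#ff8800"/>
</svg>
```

G21
G90
G0 X82.195 Y10.864
M3 S194
G01 X11.387 Y93.227 F3605
G01 X74.647 Y75.883
G01 X82.195 Y10.864
M5
G0 X39.514 Y70.872
M3 S194
G01 X37.902 Y66.387 F3605
G01 X33.825 Y70.365
G01 X27.283 Y82.807
G01 X18.277 Y103.711
M5
G0 X59.896 Y117.929
M3 S194
G01 X58.716 Y101.482 F3605
G01 X64.521 Y81.616
G01 X71.061 Y67.012
G01 X72.086 Y66.349
M5
G0 X53.393 Y46.857
M3 S194
G01 X70.344 Y105.378 F3605
G01 X79.429 Y65.889
M5
G0 X16.272 Y114.986
M3 S194
G01 X15.031 Y104.844 F3605
G01 X15.379 Y90.564
G01 X17.318 Y72.144
G01 X20.847 Y49.585
M5
G0 X0.000 Y0.000

viewBox `0 0 88.348 141.253` with mm width/height → 1 unit = 1 mm. Flip: y_m = 141.253 − y_svg.

**Shape 1** — `<path>` closed polygon, stroke `#ff8800` → engrave (S194, F3605). Machine vertices: (82.195,10.864) → (11.387,93.227) → (74.647,75.883) → (82.195,10.864). Closed: final G1 returns to the first vertex.

**Shape 2** — `<path>` quadratic bezier, stroke `#ff8800` → engrave (S194, F3605). Control points (SVG): P0=(39.514,70.381), P1=(38.754,87.814), P2=(18.277,37.542); sampled at t=k/4. Machine vertices: (39.514,70.872) → (37.902,66.387) → (33.825,70.365) → (27.283,82.807) → (18.277,103.711). Open path.

**Shape 3** — `<path>` cubic bezier, stroke `#ff8800` → engrave (S194, F3605). Control points (SVG): P0=(59.896,23.324), P1=(50.888,39.116), P2=(77.175,87.173), P3=(72.086,74.904); sampled at t=k/4. Machine vertices: (59.896,117.929) → (58.716,101.482) → (64.521,81.616) → (71.061,67.012) → (72.086,66.349). Open path.

**Shape 4** — `<polyline>` open polyline, stroke `#ff8800` → engrave (S194, F3605). Machine vertices: (53.393,46.857) → (70.344,105.378) → (79.429,65.889). Open path.

**Shape 5** — `<path>` quadratic bezier, stroke `#ff8800` → engrave (S194, F3605). Control points (SVG): P0=(16.272,26.267), P1=(12.199,42.411), P2=(20.847,91.668); sampled at t=k/4. Machine vertices: (16.272,114.986) → (15.031,104.844) → (15.379,90.564) → (17.318,72.144) → (20.847,49.585). Open path.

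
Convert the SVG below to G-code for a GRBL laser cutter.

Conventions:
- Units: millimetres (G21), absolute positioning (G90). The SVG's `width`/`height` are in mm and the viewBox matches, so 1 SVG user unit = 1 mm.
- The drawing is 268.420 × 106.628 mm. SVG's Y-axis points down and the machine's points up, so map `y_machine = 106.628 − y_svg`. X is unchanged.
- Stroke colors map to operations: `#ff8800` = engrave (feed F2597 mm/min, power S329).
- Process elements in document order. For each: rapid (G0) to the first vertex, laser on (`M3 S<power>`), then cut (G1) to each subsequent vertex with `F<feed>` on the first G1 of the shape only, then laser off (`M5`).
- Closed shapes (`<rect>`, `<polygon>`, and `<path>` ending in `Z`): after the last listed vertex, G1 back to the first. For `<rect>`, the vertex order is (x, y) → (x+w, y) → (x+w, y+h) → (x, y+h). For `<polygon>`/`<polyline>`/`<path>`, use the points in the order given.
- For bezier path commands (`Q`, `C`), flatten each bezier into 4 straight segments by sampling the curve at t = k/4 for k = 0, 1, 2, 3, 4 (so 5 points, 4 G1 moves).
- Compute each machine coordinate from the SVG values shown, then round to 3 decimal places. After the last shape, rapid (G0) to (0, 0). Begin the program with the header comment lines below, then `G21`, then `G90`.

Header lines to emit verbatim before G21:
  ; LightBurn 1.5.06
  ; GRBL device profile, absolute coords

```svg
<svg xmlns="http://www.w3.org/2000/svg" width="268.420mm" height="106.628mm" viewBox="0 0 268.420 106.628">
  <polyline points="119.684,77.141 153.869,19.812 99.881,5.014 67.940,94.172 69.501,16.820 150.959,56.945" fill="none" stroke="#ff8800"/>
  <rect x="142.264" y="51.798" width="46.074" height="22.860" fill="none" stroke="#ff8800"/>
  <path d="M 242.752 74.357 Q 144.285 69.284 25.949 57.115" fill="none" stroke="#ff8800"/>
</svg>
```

1 u = 1 mm; y_m = 106.628 − y.

[1] `<polyline>` open polyline, #ff8800→engrave S329 F2597: (119.684,29.487) → (153.869,86.816) → (99.881,101.614) → (67.940,12.456) → (69.501,89.808) → (150.959,49.683)

[2] `<rect>` rectangle, #ff8800→engrave S329 F2597: (142.264,54.830) → (188.338,54.830) → (188.338,31.970) → (142.264,31.970) → (142.264,54.830) (closed)

[3] `<path>` quadratic bezier, #ff8800→engrave S329 F2597: (242.752,32.271) → (192.277,35.251) → (139.318,39.118) → (83.875,43.872) → (25.949,49.513)

; LightBurn 1.5.06
; GRBL device profile, absolute coords
G21
G90
G0 X119.684 Y29.487
M3 S329
G1 X153.869 Y86.816 F2597
G1 X99.881 Y101.614
G1 X67.940 Y12.456
G1 X69.501 Y89.808
G1 X150.959 Y49.683
M5
G0 X142.264 Y54.830
M3 S329
G1 X188.338 Y54.830 F2597
G1 X188.338 Y31.970
G1 X142.264 Y31.970
G1 X142.264 Y54.830
M5
G0 X242.752 Y32.271
M3 S329
G1 X192.277 Y35.251 F2597
G1 X139.318 Y39.118
G1 X83.875 Y43.872
G1 X25.949 Y49.513
M5
G0 X0.000 Y0.000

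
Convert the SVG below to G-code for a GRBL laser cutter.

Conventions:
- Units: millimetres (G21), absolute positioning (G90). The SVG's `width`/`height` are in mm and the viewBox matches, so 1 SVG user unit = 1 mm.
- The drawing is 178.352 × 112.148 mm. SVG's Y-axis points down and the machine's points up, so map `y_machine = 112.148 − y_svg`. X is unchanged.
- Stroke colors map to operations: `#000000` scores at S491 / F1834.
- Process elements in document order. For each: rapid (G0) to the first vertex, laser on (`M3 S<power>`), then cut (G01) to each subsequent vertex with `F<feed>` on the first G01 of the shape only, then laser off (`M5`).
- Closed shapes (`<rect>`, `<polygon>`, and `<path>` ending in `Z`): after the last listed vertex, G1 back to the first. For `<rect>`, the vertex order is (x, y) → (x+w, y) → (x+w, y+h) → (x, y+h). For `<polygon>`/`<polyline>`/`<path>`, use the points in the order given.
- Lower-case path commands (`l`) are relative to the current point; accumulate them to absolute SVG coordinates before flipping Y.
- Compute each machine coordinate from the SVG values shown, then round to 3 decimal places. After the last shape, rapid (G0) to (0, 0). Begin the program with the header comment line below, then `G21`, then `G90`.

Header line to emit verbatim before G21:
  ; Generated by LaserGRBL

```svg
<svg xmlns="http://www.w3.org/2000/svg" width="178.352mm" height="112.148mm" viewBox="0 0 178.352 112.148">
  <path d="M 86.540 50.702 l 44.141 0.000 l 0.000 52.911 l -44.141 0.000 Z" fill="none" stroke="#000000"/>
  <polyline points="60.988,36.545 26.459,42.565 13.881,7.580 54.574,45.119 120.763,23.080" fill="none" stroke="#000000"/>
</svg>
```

1 u = 1 mm; y_m = 112.148 − y.

[1] `<path>` rectangle, #000000→score S491 F1834: (86.540,61.446) → (130.681,61.446) → (130.681,8.535) → (86.540,8.535) → (86.540,61.446) (closed)

[2] `<polyline>` open polyline, #000000→score S491 F1834: (60.988,75.603) → (26.459,69.583) → (13.881,104.568) → (54.574,67.029) → (120.763,89.068)

; Generated by LaserGRBL
G21
G90
G0 X86.540 Y61.446
M3 S491
G01 X130.681 Y61.446 F1834
G01 X130.681 Y8.535
G01 X86.540 Y8.535
G01 X86.540 Y61.446
M5
G0 X60.988 Y75.603
M3 S491
G01 X26.459 Y69.583 F1834
G01 X13.881 Y104.568
G01 X54.574 Y67.029
G01 X120.763 Y89.068
M5
G0 X0.000 Y0.000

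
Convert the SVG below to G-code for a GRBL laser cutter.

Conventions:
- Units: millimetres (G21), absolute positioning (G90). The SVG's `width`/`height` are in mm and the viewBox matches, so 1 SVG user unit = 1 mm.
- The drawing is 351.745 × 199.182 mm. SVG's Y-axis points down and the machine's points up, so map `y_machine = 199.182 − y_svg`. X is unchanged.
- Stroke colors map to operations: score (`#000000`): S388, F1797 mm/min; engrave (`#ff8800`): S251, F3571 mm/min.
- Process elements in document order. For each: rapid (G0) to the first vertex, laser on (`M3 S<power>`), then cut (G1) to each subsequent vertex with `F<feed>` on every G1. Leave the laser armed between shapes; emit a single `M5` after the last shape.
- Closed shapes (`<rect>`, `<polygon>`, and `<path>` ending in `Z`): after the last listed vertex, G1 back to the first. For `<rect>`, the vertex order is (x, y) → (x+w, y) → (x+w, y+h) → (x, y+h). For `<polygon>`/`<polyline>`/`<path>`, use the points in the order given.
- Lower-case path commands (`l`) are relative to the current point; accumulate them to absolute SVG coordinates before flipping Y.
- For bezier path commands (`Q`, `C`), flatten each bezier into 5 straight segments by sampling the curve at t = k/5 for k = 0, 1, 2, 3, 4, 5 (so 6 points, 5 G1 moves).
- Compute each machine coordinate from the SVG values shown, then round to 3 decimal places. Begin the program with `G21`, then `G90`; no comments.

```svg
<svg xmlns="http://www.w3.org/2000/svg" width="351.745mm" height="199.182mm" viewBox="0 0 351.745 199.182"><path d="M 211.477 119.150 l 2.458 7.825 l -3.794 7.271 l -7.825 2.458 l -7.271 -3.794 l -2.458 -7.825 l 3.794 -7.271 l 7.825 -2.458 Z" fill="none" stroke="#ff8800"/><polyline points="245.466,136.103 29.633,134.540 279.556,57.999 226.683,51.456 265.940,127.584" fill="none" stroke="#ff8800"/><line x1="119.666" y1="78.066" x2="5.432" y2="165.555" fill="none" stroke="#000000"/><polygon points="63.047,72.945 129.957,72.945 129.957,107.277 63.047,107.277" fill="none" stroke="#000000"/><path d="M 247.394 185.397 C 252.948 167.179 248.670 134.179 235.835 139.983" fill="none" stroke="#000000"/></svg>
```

G21
G90
G0 X211.477 Y80.032
M3 S251
G1 X213.935 Y72.207 F3571
G1 X210.141 Y64.936 F3571
G1 X202.316 Y62.478 F3571
G1 X195.045 Y66.272 F3571
G1 X192.587 Y74.097 F3571
G1 X196.381 Y81.368 F3571
G1 X204.206 Y83.826 F3571
G1 X211.477 Y80.032 F3571
G0 X245.466 Y63.079
M3 S251
G1 X29.633 Y64.642 F3571
G1 X279.556 Y141.183 F3571
G1 X226.683 Y147.726 F3571
G1 X265.940 Y71.598 F3571
G0 X119.666 Y121.116
M3 S388
G1 X5.432 Y33.627 F1797
G0 X63.047 Y126.237
M3 S388
G1 X129.957 Y126.237 F1797
G1 X129.957 Y91.905 F1797
G1 X63.047 Y91.905 F1797
G1 X63.047 Y126.237 F1797
G0 X247.394 Y13.785
M3 S388
G1 X249.557 Y26.061 F1797
G1 X249.421 Y39.312 F1797
G1 X247.048 Y50.967 F1797
G1 X242.499 Y58.454 F1797
G1 X235.835 Y59.199 F1797
M5

viewBox `0 0 351.745 199.182` with mm width/height → 1 unit = 1 mm. Flip: y_m = 199.182 − y_svg.

**Shape 1** — `<path>` regular polygon, stroke `#ff8800` → engrave (S251, F3571). Machine vertices: (211.477,80.032) → (213.935,72.207) → (210.141,64.936) → (202.316,62.478) → (195.045,66.272) → (192.587,74.097) → (196.381,81.368) → (204.206,83.826) → (211.477,80.032). Closed: final G1 returns to the first vertex.

**Shape 2** — `<polyline>` open polyline, stroke `#ff8800` → engrave (S251, F3571). Machine vertices: (245.466,63.079) → (29.633,64.642) → (279.556,141.183) → (226.683,147.726) → (265.940,71.598). Open path.

**Shape 3** — `<line>` line segment, stroke `#000000` → score (S388, F1797). Machine vertices: (119.666,121.116) → (5.432,33.627). Open path.

**Shape 4** — `<polygon>` rectangle, stroke `#000000` → score (S388, F1797). Machine vertices: (63.047,126.237) → (129.957,126.237) → (129.957,91.905) → (63.047,91.905) → (63.047,126.237). Closed: final G1 returns to the first vertex.

**Shape 5** — `<path>` cubic bezier, stroke `#000000` → score (S388, F1797). Control points (SVG): P0=(247.394,185.397), P1=(252.948,167.179), P2=(248.670,134.179), P3=(235.835,139.983); sampled at t=k/5. Machine vertices: (247.394,13.785) → (249.557,26.061) → (249.421,39.312) → (247.048,50.967) → (242.499,58.454) → (235.835,59.199). Open path.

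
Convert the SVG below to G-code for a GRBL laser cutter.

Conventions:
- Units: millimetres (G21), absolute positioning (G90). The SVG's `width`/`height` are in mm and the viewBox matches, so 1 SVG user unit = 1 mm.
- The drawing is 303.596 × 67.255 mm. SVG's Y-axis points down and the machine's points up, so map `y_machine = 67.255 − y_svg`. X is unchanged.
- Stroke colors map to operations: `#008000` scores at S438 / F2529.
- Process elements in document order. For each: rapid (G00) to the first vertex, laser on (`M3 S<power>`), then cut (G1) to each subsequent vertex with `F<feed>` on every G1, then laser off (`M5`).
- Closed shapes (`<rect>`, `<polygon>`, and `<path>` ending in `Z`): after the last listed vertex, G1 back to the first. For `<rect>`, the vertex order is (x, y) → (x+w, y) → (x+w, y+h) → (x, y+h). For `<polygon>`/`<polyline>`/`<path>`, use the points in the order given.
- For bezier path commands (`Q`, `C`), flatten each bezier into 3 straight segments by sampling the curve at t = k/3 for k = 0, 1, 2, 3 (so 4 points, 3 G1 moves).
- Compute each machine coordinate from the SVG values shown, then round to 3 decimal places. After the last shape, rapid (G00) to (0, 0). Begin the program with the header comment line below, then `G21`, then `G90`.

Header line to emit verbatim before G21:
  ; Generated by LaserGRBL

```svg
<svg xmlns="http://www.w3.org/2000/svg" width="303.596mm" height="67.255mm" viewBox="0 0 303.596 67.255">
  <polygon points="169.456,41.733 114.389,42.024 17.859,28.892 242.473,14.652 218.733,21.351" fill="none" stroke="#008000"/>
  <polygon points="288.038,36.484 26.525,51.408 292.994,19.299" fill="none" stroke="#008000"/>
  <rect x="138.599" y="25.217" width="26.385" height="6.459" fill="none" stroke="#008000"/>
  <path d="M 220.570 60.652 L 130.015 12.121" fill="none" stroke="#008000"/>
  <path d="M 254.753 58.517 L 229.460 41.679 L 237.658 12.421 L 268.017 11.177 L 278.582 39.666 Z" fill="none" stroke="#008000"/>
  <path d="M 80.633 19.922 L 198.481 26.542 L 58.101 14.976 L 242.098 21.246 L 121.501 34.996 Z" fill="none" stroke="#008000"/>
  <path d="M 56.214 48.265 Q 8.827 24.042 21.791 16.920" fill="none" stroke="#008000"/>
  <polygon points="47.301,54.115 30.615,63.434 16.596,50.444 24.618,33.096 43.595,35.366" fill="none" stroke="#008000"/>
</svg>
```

Since the viewBox matches the mm dimensions, user units are millimetres directly. The only transform is the Y-flip y_m = 67.255 − y_svg.

Shape 1 is a closed polygon drawn with `<polygon>`. Its stroke #008000 means score at S438, F2529. After flipping Y the toolpath is (169.456,25.522) → (114.389,25.231) → (17.859,38.363) → (242.473,52.603) → (218.733,45.904) → (169.456,25.522), returning to the start.

Shape 2 is a closed polygon drawn with `<polygon>`. Its stroke #008000 means score at S438, F2529. After flipping Y the toolpath is (288.038,30.771) → (26.525,15.847) → (292.994,47.956) → (288.038,30.771), returning to the start.

Shape 3 is a rectangle drawn with `<rect>`. Its stroke #008000 means score at S438, F2529. After flipping Y the toolpath is (138.599,42.038) → (164.984,42.038) → (164.984,35.579) → (138.599,35.579) → (138.599,42.038), returning to the start.

Shape 4 is a line segment drawn with `<path>`. Its stroke #008000 means score at S438, F2529. After flipping Y the toolpath is (220.570,6.603) → (130.015,55.134).

Shape 5 is a regular polygon drawn with `<path>`. Its stroke #008000 means score at S438, F2529. After flipping Y the toolpath is (254.753,8.738) → (229.460,25.576) → (237.658,54.834) → (268.017,56.078) → (278.582,27.589) → (254.753,8.738), returning to the start.

Shape 6 is a closed polygon drawn with `<path>`. Its stroke #008000 means score at S438, F2529. After flipping Y the toolpath is (80.633,47.333) → (198.481,40.713) → (58.101,52.279) → (242.098,46.009) → (121.501,32.259) → (80.633,47.333), returning to the start.

Shape 7 is a quadratic bezier drawn with `<path>`. Its stroke #008000 means score at S438, F2529. After flipping Y the toolpath is (56.214,18.990) → (31.328,33.239) → (19.854,43.687) → (21.791,50.335).

Shape 8 is a regular polygon drawn with `<polygon>`. Its stroke #008000 means score at S438, F2529. After flipping Y the toolpath is (47.301,13.140) → (30.615,3.821) → (16.596,16.811) → (24.618,34.159) → (43.595,31.889) → (47.301,13.140), returning to the start.

; Generated by LaserGRBL
G21
G90
G00 X169.456 Y25.522
M3 S438
G1 X114.389 Y25.231 F2529
G1 X17.859 Y38.363 F2529
G1 X242.473 Y52.603 F2529
G1 X218.733 Y45.904 F2529
G1 X169.456 Y25.522 F2529
M5
G00 X288.038 Y30.771
M3 S438
G1 X26.525 Y15.847 F2529
G1 X292.994 Y47.956 F2529
G1 X288.038 Y30.771 F2529
M5
G00 X138.599 Y42.038
M3 S438
G1 X164.984 Y42.038 F2529
G1 X164.984 Y35.579 F2529
G1 X138.599 Y35.579 F2529
G1 X138.599 Y42.038 F2529
M5
G00 X220.570 Y6.603
M3 S438
G1 X130.015 Y55.134 F2529
M5
G00 X254.753 Y8.738
M3 S438
G1 X229.460 Y25.576 F2529
G1 X237.658 Y54.834 F2529
G1 X268.017 Y56.078 F2529
G1 X278.582 Y27.589 F2529
G1 X254.753 Y8.738 F2529
M5
G00 X80.633 Y47.333
M3 S438
G1 X198.481 Y40.713 F2529
G1 X58.101 Y52.279 F2529
G1 X242.098 Y46.009 F2529
G1 X121.501 Y32.259 F2529
G1 X80.633 Y47.333 F2529
M5
G00 X56.214 Y18.990
M3 S438
G1 X31.328 Y33.239 F2529
G1 X19.854 Y43.687 F2529
G1 X21.791 Y50.335 F2529
M5
G00 X47.301 Y13.140
M3 S438
G1 X30.615 Y3.821 F2529
G1 X16.596 Y16.811 F2529
G1 X24.618 Y34.159 F2529
G1 X43.595 Y31.889 F2529
G1 X47.301 Y13.140 F2529
M5
G00 X0.000 Y0.000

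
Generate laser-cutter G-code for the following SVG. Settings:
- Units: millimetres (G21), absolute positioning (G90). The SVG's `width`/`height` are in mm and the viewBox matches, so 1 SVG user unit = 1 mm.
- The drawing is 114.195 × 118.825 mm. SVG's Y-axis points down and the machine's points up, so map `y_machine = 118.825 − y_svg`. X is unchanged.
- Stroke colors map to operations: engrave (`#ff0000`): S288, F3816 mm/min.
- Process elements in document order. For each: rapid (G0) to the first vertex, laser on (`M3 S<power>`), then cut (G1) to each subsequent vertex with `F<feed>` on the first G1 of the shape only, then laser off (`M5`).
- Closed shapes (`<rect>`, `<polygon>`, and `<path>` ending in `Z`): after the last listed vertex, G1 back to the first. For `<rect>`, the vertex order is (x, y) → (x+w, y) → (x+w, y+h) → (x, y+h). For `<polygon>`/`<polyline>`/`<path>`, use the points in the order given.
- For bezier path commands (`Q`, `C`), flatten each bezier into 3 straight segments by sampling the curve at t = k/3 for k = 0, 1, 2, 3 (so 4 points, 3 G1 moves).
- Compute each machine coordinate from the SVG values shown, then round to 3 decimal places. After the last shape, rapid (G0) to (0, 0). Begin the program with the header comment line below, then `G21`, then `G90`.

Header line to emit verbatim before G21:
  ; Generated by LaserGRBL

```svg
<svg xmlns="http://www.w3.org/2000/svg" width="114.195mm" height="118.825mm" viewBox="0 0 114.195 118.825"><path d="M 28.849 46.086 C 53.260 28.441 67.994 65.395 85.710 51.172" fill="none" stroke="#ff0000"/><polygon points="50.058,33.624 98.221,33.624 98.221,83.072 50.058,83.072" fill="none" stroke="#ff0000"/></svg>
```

viewBox `0 0 114.195 118.825` with mm width/height → 1 unit = 1 mm. Flip: y_m = 118.825 − y_svg.

**Shape 1** — `<path>` cubic bezier, stroke `#ff0000` → engrave (S288, F3816). Control points (SVG): P0=(28.849,46.086), P1=(53.260,28.441), P2=(67.994,65.395), P3=(85.710,51.172); sampled at t=k/3. Machine vertices: (28.849,72.739) → (50.503,76.102) → (68.519,66.571) → (85.710,67.653). Open path.

**Shape 2** — `<polygon>` rectangle, stroke `#ff0000` → engrave (S288, F3816). Machine vertices: (50.058,85.201) → (98.221,85.201) → (98.221,35.753) → (50.058,35.753) → (50.058,85.201). Closed: final G1 returns to the first vertex.

; Generated by LaserGRBL
G21
G90
G0 X28.849 Y72.739
M3 S288
G1 X50.503 Y76.102 F3816
G1 X68.519 Y66.571
G1 X85.710 Y67.653
M5
G0 X50.058 Y85.201
M3 S288
G1 X98.221 Y85.201 F3816
G1 X98.221 Y35.753
G1 X50.058 Y35.753
G1 X50.058 Y85.201
M5
G0 X0.000 Y0.000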